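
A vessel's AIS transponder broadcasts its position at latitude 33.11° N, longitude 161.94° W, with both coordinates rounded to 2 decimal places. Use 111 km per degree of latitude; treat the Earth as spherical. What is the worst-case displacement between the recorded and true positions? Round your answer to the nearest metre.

Rounding to 2 decimal places leaves each coordinate within ±0.005° of the true value.
N–S: 0.005° × 111000 m/° = 555 m.
East–west component at 33.11°: 0.005° × 111000 × cos 33.11° ≈ 0.005 × 92976.2 ≈ 464.881 m.
The two errors are perpendicular, so the maximum displacement is √(555² + 464.881²) ≈ 723.975 m.

724 metres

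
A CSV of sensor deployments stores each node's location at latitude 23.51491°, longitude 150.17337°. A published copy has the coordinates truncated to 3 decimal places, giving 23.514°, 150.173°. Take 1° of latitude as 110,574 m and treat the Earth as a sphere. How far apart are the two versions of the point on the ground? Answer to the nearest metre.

Δlat = 23.51491 − 23.514 = +0.00091°; Δlon = 150.17337 − 150.173 = +0.00037°.
North–south shift: 0.00091 × 110574 = 100.622 m.
East–west at this latitude: 0.00037° × 110574 × cos 23.514° ≈ 0.00037 × 101392 = 37.5151 m.
Distance: √(100.622² + 37.5151²) ≈ 107.388 m.

107 metres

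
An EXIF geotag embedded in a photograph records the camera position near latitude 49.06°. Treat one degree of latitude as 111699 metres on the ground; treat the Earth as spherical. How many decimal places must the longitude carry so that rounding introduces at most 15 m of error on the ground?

4 decimal places

At 49.06° one degree of longitude covers 111699 × cos 49.06° ≈ 111699 × 0.6553 ≈ 73192.8 m.
With N decimal places the half-ulp bound is 0.5·10⁻ᴺ°, or 0.5·10⁻ᴺ × 73192.8 m on the ground.
Setting 36596.4 × 10⁻ᴺ ≤ 15 gives 10ᴺ ≥ 2440, i.e. N ≥ 3.39.
So 4 decimal places suffice (3.66 m); 3 would allow up to 36.6 m.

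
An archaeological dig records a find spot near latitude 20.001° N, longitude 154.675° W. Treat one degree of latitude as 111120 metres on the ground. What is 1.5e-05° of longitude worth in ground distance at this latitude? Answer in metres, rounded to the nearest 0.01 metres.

One degree of longitude here spans 111120 × cos 20.001° = 111120 × 0.9397 ≈ 104418 m; 1.5e-05° of that is 1.56627 m.

1.57 metres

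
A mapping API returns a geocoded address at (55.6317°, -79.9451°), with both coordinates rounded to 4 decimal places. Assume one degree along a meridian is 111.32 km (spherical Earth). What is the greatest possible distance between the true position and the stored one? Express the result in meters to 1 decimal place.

6.4 meters

Rounding to 4 decimal places leaves each coordinate within ±5e-05° of the true value.
North–south component: 5e-05° × 111320 = 5.566 m.
East–west component at 55.6317°: 5e-05° × 111320 × cos 55.6317° ≈ 5e-05 × 62841.3 ≈ 3.14206 m.
Combining orthogonally: (5.566² + 3.14206²)^½ ≈ 6.39163 m.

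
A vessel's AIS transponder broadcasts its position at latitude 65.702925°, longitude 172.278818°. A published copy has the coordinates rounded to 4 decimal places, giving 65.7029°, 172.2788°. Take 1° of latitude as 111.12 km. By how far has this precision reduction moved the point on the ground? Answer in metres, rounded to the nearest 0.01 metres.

The latitude changed by +0.000025° and the longitude by +0.000018°.
N–S: 0.000025° × 111120 m/° = 2.778 m.
East–west at this latitude: 0.000018° × 111120 × cos 65.7029° ≈ 0.000018 × 45722.3 = 0.823002 m.
Distance: √(2.778² + 0.823002²) ≈ 2.89735 m.

2.90 metres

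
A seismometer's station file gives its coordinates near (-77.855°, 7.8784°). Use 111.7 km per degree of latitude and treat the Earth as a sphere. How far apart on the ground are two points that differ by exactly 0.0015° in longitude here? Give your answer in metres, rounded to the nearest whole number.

0.0015° of longitude at 77.855° is 0.0015 × 111700 × cos 77.855° ≈ 0.0015 × 23500.2 = 35.2502 m.

35 metres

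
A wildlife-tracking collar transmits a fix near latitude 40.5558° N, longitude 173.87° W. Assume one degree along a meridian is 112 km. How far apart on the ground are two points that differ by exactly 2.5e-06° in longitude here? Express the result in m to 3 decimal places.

At 40.5558° a degree of longitude is 112000 × cos 40.5558° ≈ 85094.6 m, so 2.5e-06° corresponds to 0.212736 m.

0.213 m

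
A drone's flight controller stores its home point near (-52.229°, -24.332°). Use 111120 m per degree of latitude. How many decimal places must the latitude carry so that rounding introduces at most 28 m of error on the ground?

One degree of latitude covers 111120 m.
Rounding to N decimal places gives at most 0.5 × 10⁻ᴺ degrees of error, i.e. 0.5 × 10⁻ᴺ × 111120 m.
Need 0.5 × 111120 × 10⁻ᴺ ≤ 28 → 10⁻ᴺ ≤ 5.040e-04, so N ≥ 3.30.
At 3 places the error can reach 55.6 m, but 4 places keeps it to 5.56 m.

4 decimal places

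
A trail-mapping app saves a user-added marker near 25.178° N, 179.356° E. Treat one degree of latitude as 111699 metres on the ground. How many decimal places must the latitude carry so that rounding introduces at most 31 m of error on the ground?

One degree of latitude covers 111699 m.
N decimal places → at most half a unit in the last place, 0.5 × 10⁻ᴺ° = 111699/2 × 10⁻ᴺ m.
Need 0.5 × 111699 × 10⁻ᴺ ≤ 31 → 10⁻ᴺ ≤ 5.551e-04, so N ≥ 3.26.
So 4 decimal places suffice (5.58 m); 3 would allow up to 55.8 m.

4 decimal places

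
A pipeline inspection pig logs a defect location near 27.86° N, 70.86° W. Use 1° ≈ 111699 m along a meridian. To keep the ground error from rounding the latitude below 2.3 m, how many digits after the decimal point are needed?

5

One degree of latitude covers 111699 m.
With N decimal places the half-ulp bound is 0.5·10⁻ᴺ°, or 0.5·10⁻ᴺ × 111699 m on the ground.
Setting 55849.5 × 10⁻ᴺ ≤ 2.3 gives 10ᴺ ≥ 2.428e+04, i.e. N ≥ 4.39.
So 5 decimal places suffice (0.558 m); 4 would allow up to 5.58 m.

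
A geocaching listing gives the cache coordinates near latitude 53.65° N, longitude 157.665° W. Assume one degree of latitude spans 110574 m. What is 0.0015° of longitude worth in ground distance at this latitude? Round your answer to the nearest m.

98 m

At 53.65° a degree of longitude is 110574 × cos 53.65° ≈ 65539 m, so 0.0015° corresponds to 98.3085 m.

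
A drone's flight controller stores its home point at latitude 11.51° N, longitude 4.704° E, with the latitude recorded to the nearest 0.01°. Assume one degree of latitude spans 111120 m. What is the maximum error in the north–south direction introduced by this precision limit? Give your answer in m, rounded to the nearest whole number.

556 m

Rounding to 2 decimal places leaves the latitude within ±0.005° of the true value.
North–south distance: 0.005° × 111120 m/° = 555.6 m.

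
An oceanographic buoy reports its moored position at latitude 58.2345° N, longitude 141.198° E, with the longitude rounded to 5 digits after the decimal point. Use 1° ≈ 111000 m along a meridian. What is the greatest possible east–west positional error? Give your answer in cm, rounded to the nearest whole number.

Rounding to 5 decimal places leaves the longitude within ±5e-06° of the true value.
Parallels shrink by cos φ, so at 58.2345° a degree of longitude is 111000 × 0.5264 ≈ 58435.3 m.
So at most 5e-06° × 58435.3 ≈ 0.292176 m east–west.
That is 0.292176 m = 29.218 cm.

29 cm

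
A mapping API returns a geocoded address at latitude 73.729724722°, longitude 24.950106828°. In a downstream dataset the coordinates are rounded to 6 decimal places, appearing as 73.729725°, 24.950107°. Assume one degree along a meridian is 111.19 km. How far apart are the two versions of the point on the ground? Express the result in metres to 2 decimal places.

0.03 metres

Δlat = 73.729724722 − 73.729725 = -0.000000278°; Δlon = 24.950106828 − 24.950107 = -0.000000172°.
N–S: -0.000000278° × 111190 m/° = -0.0309108 m.
E–W at 73.7297°: -0.000000172° × 111190 × cos 73.7297° = -0.000000172 × 111190 × 0.2802 ≈ -0.00535814 m.
Distance: √(0.0309108² + 0.00535814²) ≈ 0.0313718 m.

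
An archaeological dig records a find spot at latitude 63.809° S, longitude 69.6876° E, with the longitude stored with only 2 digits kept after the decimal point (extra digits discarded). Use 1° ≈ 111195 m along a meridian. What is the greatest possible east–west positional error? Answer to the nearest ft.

1610 ft

Truncating at 2 decimal places can drop up to a full unit in the last place, so the longitude may be off by as much as 0.01°.
One degree of longitude at 63.809° is 111195 × cos 63.809° ≈ 111195 × 0.4414 = 49077.6 m.
Maximum E–W displacement: 0.01 × 49077.6 = 490.776 m.
Converting: 490.776 m × 3.2808 ft/m ≈ 1610.2 ft.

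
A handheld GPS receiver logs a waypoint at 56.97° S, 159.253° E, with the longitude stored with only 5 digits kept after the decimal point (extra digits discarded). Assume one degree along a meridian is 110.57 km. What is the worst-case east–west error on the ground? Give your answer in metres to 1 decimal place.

Truncating at 5 decimal places can drop up to a full unit in the last place, so the longitude may be off by as much as 1e-05°.
One degree of longitude at 56.97° is 110570 × cos 56.97° ≈ 110570 × 0.5451 = 60269.3 m.
So at most 1e-05° × 60269.3 ≈ 0.602693 m east–west.

0.6 metres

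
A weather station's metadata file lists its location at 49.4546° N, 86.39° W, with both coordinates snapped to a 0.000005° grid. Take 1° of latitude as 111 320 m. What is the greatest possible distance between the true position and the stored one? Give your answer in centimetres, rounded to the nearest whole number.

33 centimetres

With a 0.000005° grid the true value lies within half a step, ±0.000005°/2 = ±2.5e-06°, of the stored one.
North–south component: 2.5e-06° × 111320 = 0.2783 m.
East–west component at 49.4546°: 2.5e-06° × 111320 × cos 49.4546° ≈ 2.5e-06 × 72363.6 ≈ 0.180909 m.
Worst case both components are at the extreme and orthogonal: √(0.2783² + 0.180909²) ≈ 0.331932 m.
That is 0.331932 m = 33.193 cm.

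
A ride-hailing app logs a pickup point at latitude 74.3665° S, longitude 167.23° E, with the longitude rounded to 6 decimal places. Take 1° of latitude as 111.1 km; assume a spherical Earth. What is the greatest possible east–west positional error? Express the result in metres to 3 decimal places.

0.015 metres

Rounding to 6 decimal places leaves the longitude within ±5e-07° of the true value.
One degree of longitude at 74.3665° is 111100 × cos 74.3665° ≈ 111100 × 0.2695 = 29939.6 m.
So at most 5e-07° × 29939.6 ≈ 0.0149698 m east–west.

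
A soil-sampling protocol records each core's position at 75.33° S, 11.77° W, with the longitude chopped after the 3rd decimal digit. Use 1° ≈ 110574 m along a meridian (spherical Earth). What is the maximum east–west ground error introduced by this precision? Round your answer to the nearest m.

28 m

Truncating at 3 decimal places can drop up to a full unit in the last place, so the longitude may be off by as much as 0.001°.
One degree of longitude at 75.33° is 110574 × cos 75.33° ≈ 110574 × 0.2533 = 28003 m.
East–west error: 0.001° × 28003 m/° ≈ 28.003 m.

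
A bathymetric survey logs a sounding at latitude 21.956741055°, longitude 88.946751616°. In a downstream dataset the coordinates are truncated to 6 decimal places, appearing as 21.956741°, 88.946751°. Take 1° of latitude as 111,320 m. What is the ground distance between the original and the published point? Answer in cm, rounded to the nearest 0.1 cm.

Δlat = 21.956741055 − 21.956741 = +0.000000055°; Δlon = 88.946751616 − 88.946751 = +0.000000616°.
North–south shift: 0.000000055 × 111320 = 0.0061226 m.
E–W at 21.9567°: 0.000000616° × 111320 × cos 21.9567° = 0.000000616 × 111320 × 0.9275 ≈ 0.0635993 m.
Distance: √(0.0061226² + 0.0635993²) ≈ 0.0638933 m.
That is 0.0638933 m = 6.3893 cm.

6.4 cm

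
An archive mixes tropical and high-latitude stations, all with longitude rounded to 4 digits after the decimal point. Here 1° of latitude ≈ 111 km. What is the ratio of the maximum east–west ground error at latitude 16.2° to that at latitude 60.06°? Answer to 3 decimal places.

Rounding to 4 decimal places leaves the longitude within ±5e-05° of the true value.
Error at 16.2° = 5e-05° × 111000 × cos 16.2° ≈ 5.55 × 0.9603 = 5.3296 m.
At 60.06°: 5e-05° × 111000 × cos 60.06° = 5e-05 × 111000 × 0.4991 ≈ 2.77 m.
The ratio reduces to cos 16.2° / cos 60.06° = 0.9603/0.4991 ≈ 1.9241.

1.924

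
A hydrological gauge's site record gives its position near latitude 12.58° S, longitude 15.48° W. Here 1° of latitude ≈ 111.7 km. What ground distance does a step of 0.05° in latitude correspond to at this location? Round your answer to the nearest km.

6 km

Along a meridian 0.05° is 0.05 × 111700 = 5585 m.
That is 5585 m = 5.585 km.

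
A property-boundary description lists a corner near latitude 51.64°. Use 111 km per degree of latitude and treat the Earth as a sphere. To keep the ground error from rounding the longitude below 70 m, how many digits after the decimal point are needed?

At 51.64° one degree of longitude covers 111000 × cos 51.64° ≈ 111000 × 0.6206 ≈ 68886.7 m.
With N decimal places the half-ulp bound is 0.5·10⁻ᴺ°, or 0.5·10⁻ᴺ × 68886.7 m on the ground.
Need 0.5 × 68886.7 × 10⁻ᴺ ≤ 70 → 10⁻ᴺ ≤ 2.032e-03, so N ≥ 2.69.
At 2 places the error can reach 344 m, but 3 places keeps it to 34.4 m.

3 decimal places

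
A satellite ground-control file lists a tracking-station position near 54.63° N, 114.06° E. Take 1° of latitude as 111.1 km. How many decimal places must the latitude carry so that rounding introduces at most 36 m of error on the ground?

One degree of latitude covers 111100 m.
Rounding to N decimal places gives at most 0.5 × 10⁻ᴺ degrees of error, i.e. 0.5 × 10⁻ᴺ × 111100 m.
Setting 55550 × 10⁻ᴺ ≤ 36 gives 10ᴺ ≥ 1543, i.e. N ≥ 3.19.
N = 3 would give 55.6 m (too coarse); N = 4 gives 5.56 m ≤ 36 m.

4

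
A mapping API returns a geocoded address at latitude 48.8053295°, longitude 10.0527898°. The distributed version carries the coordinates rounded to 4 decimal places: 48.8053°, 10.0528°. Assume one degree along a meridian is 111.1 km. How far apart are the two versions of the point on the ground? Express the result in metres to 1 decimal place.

3.4 metres

Δlat = 48.8053295 − 48.8053 = +0.0000295°; Δlon = 10.0527898 − 10.0528 = -0.0000102°.
N–S: 0.0000295° × 111100 m/° = 3.27745 m.
East–west at this latitude: -0.0000102° × 111100 × cos 48.8053° ≈ -0.0000102 × 73172.7 = -0.746361 m.
Combined displacement = (3.27745² + 0.746361²)^½ ≈ 3.36136 m.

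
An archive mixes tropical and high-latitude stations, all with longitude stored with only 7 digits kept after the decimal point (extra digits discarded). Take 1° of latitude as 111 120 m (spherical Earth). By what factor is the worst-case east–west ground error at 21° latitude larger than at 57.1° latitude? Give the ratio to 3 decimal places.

1.719

Truncating at 7 decimal places can drop up to a full unit in the last place, so the longitude may be off by as much as 1e-07°.
Error at 21° = 1e-07° × 111120 × cos 21° ≈ 0.011112 × 0.9336 = 0.010374 m.
At 57.1°: 1e-07° × 111120 × cos 57.1° = 1e-07 × 111120 × 0.5432 ≈ 0.0060358 m.
Ratio: 0.010374 / 0.0060358 = cos 21° / cos 57.1° ≈ 1.7187.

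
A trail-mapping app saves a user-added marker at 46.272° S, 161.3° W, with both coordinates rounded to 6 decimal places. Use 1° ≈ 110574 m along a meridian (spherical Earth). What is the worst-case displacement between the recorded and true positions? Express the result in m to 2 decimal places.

Rounding to 6 decimal places leaves each coordinate within ±5e-07° of the true value.
Latitude error → 5e-07 × 110574 = 0.055287 m along the meridian.
Longitude error → 5e-07 × 110574 × cos 46.272° = 5e-07 × 110574 × 0.6912 ≈ 0.0382163 m.
The two errors are perpendicular, so the maximum displacement is √(0.055287² + 0.0382163²) ≈ 0.0672097 m.

0.07 m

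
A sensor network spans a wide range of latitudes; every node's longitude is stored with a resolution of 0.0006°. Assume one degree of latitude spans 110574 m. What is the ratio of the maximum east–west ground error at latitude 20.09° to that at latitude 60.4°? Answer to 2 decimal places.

With a 0.0006° grid the true value lies within half a step, ±0.0006°/2 = ±0.0003°, of the stored one.
At 20.09°: 0.0003° × 110574 × cos 20.09° = 0.0003 × 110574 × 0.9392 ≈ 31.154 m.
Error at 60.4° = 0.0003° × 110574 × cos 60.4° ≈ 33.172 × 0.4939 = 16.385 m.
The ratio reduces to cos 20.09° / cos 60.4° = 0.9392/0.4939 ≈ 1.9013.

1.90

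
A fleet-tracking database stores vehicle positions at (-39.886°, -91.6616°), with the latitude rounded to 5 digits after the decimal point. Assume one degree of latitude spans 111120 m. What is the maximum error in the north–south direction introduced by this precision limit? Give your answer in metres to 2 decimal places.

Rounding to 5 decimal places leaves the latitude within ±5e-06° of the true value.
Along the meridian that is 5e-06° × 111120 m/° = 0.5556 m.

0.56 metres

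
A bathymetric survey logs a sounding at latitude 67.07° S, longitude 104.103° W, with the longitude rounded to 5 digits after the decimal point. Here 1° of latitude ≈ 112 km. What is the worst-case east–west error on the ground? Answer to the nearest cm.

Rounding to 5 decimal places leaves the longitude within ±5e-06° of the true value.
At latitude 67.07° a degree of longitude spans 112000 m × cos 67.07° = 112000 × 0.3896 ≈ 43635.9 m.
So at most 5e-06° × 43635.9 ≈ 0.218179 m east–west.
That is 0.218179 m = 21.818 cm.

22 cm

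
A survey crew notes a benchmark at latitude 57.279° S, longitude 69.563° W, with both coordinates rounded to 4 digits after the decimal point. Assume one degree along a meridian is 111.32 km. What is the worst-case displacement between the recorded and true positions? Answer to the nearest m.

Rounding to 4 decimal places leaves each coordinate within ±5e-05° of the true value.
North–south component: 5e-05° × 111320 = 5.566 m.
E–W at 57.279°: 5e-05° × 111320 × cos 57.279° = 5e-05 × 111320 × 0.5405 ≈ 3.00869 m.
Combining orthogonally: (5.566² + 3.00869²)^½ ≈ 6.32713 m.

6 m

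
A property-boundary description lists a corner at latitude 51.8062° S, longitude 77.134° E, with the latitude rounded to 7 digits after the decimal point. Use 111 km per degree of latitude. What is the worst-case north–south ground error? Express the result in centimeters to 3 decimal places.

Rounding to 7 decimal places leaves the latitude within ±5e-08° of the true value.
So the N–S error is at most 5e-08 × 111000 = 0.00555 m.
That is 0.00555 m = 0.555 cm.

0.555 centimeters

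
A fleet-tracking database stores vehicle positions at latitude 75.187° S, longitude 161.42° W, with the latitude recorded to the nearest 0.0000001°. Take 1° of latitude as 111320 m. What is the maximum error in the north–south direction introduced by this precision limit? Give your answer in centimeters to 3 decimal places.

0.557 centimeters

Rounding to 7 decimal places leaves the latitude within ±5e-08° of the true value.
Along the meridian that is 5e-08° × 111320 m/° = 0.005566 m.
That is 0.005566 m = 0.5566 cm.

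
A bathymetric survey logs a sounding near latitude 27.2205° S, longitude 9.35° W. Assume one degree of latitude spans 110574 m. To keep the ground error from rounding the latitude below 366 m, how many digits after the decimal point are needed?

3

One degree of latitude covers 110574 m.
N decimal places → at most half a unit in the last place, 0.5 × 10⁻ᴺ° = 110574/2 × 10⁻ᴺ m.
Setting 55287 × 10⁻ᴺ ≤ 366 gives 10ᴺ ≥ 151.1, i.e. N ≥ 2.18.
N = 2 would give 553 m (too coarse); N = 3 gives 55.3 m ≤ 366 m.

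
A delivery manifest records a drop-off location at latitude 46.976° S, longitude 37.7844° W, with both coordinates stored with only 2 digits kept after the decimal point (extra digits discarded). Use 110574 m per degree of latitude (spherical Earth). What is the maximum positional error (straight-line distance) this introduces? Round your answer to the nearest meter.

Truncating at 2 decimal places can drop up to a full unit in the last place, so each coordinate may be off by as much as 0.01°.
North–south component: 0.01° × 110574 = 1105.74 m.
E–W at 46.976°: 0.01° × 110574 × cos 46.976° = 0.01 × 110574 × 0.6823 ≈ 754.452 m.
The two errors are perpendicular, so the maximum displacement is √(1105.74² + 754.452²) ≈ 1338.6 m.

1339 meters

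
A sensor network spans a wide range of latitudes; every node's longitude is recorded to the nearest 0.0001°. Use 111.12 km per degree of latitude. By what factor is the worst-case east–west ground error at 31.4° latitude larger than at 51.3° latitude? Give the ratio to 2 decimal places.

Rounding to 4 decimal places leaves the longitude within ±5e-05° of the true value.
At 31.4°: 5e-05° × 111120 × cos 31.4° = 5e-05 × 111120 × 0.8536 ≈ 4.7423 m.
Error at 51.3° = 5e-05° × 111120 × cos 51.3° ≈ 5.556 × 0.6252 = 3.4738 m.
The ratio reduces to cos 31.4° / cos 51.3° = 0.8536/0.6252 ≈ 1.3652.

1.37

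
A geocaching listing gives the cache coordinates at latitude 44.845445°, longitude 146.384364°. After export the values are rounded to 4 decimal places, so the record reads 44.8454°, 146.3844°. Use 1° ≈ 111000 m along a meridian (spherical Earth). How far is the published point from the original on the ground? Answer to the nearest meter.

The latitude changed by +0.000045° and the longitude by -0.000036°.
North–south shift: 0.000045 × 111000 = 4.995 m.
E–W at 44.8454°: -0.000036° × 111000 × cos 44.8454° = -0.000036 × 111000 × 0.7090 ≈ -2.83321 m.
Combined displacement = (4.995² + 2.83321²)^½ ≈ 5.74257 m.

6 meters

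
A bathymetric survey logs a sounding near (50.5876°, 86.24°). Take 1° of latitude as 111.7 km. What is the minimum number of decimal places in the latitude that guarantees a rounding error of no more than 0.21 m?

6

One degree of latitude covers 111700 m.
Rounding to N decimal places gives at most 0.5 × 10⁻ᴺ degrees of error, i.e. 0.5 × 10⁻ᴺ × 111700 m.
Need 0.5 × 111700 × 10⁻ᴺ ≤ 0.21 → 10⁻ᴺ ≤ 3.760e-06, so N ≥ 5.42.
N = 5 would give 0.558 m (too coarse); N = 6 gives 0.0558 m ≤ 0.21 m.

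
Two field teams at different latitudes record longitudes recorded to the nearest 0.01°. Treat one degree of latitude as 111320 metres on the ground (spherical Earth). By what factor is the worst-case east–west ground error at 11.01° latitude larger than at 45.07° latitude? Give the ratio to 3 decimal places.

Rounding to 2 decimal places leaves the longitude within ±0.005° of the true value.
Error at 11.01° = 0.005° × 111320 × cos 11.01° ≈ 556.6 × 0.9816 = 546.36 m.
Error at 45.07° = 0.005° × 111320 × cos 45.07° ≈ 556.6 × 0.7062 = 393.09 m.
The ratio reduces to cos 11.01° / cos 45.07° = 0.9816/0.7062 ≈ 1.3899.

1.390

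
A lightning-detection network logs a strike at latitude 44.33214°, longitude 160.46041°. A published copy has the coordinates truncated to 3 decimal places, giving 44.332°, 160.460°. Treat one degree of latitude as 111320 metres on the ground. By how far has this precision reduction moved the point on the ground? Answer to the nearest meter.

36 meters

Δlat = 44.33214 − 44.332 = +0.00014°; Δlon = 160.46041 − 160.460 = +0.00041°.
N–S: 0.00014° × 111320 m/° = 15.5848 m.
East–west at this latitude: 0.00041° × 111320 × cos 44.332° ≈ 0.00041 × 79627.5 = 32.6473 m.
Combined displacement = (15.5848² + 32.6473²)^½ ≈ 36.1764 m.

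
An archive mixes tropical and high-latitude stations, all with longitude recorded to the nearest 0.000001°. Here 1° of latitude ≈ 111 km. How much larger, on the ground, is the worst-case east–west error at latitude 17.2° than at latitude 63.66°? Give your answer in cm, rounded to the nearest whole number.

3 cm

Rounding to 6 decimal places leaves the longitude within ±5e-07° of the true value.
Error at 17.2° = 5e-07° × 111000 × cos 17.2° ≈ 0.0555 × 0.9553 = 0.053018 m.
Error at 63.66° = 5e-07° × 111000 × cos 63.66° ≈ 0.0555 × 0.4437 = 0.024625 m.
Difference: 0.053018 − 0.024625 = 0.028393 m.
That is 0.0283928 m = 2.8393 cm.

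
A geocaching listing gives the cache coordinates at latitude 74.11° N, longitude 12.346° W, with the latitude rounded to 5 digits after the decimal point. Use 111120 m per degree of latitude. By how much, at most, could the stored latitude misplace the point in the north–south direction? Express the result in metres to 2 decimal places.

0.56 metres

Rounding to 5 decimal places leaves the latitude within ±5e-06° of the true value.
So the N–S error is at most 5e-06 × 111120 = 0.5556 m.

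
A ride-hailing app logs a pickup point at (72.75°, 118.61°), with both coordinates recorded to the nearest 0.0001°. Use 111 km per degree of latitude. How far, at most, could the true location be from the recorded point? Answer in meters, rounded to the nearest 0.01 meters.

5.79 meters

Rounding to 4 decimal places leaves each coordinate within ±5e-05° of the true value.
Latitude error → 5e-05 × 111000 = 5.55 m along the meridian.
E–W at 72.75°: 5e-05° × 111000 × cos 72.75° = 5e-05 × 111000 × 0.2965 ≈ 1.64581 m.
Combining orthogonally: (5.55² + 1.64581²)^½ ≈ 5.78888 m.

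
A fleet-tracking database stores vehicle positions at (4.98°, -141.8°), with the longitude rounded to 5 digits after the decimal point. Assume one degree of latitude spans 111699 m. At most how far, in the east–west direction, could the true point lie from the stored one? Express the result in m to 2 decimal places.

Rounding to 5 decimal places leaves the longitude within ±5e-06° of the true value.
One degree of longitude at 4.98° is 111699 × cos 4.98° ≈ 111699 × 0.9962 = 111277 m.
Maximum E–W displacement: 5e-06 × 111277 = 0.556387 m.

0.56 m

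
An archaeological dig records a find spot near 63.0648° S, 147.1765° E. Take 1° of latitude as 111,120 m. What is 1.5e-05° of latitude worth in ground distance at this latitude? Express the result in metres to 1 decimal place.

Along a meridian 1.5e-05° is 1.5e-05 × 111120 = 1.6668 m.

1.7 metres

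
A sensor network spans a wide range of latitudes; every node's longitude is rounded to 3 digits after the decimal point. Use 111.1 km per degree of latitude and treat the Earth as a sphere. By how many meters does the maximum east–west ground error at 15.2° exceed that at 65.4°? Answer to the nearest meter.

30 meters

Rounding to 3 decimal places leaves the longitude within ±0.0005° of the true value.
At 15.2°: 0.0005° × 111100 × cos 15.2° = 0.0005 × 111100 × 0.9650 ≈ 53.607 m.
Error at 65.4° = 0.0005° × 111100 × cos 65.4° ≈ 55.55 × 0.4163 = 23.124 m.
Difference: 53.607 − 23.124 = 30.482 m.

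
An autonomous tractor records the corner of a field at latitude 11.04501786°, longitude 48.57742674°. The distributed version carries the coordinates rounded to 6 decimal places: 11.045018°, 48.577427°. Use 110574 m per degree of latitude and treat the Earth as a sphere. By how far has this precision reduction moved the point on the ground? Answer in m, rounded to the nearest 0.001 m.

The latitude changed by -0.00000014° and the longitude by -0.00000026°.
N–S: -0.00000014° × 110574 m/° = -0.0154804 m.
E–W at 11.045°: -0.00000026° × 110574 × cos 11.045° = -0.00000026 × 110574 × 0.9815 ≈ -0.0282167 m.
Combined displacement = (0.0154804² + 0.0282167²)^½ ≈ 0.0321842 m.

0.032 m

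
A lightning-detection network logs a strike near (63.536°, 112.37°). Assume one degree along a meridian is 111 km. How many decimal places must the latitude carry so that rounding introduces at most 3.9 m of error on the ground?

5

One degree of latitude covers 111000 m.
Rounding to N decimal places gives at most 0.5 × 10⁻ᴺ degrees of error, i.e. 0.5 × 10⁻ᴺ × 111000 m.
Need 0.5 × 111000 × 10⁻ᴺ ≤ 3.9 → 10⁻ᴺ ≤ 7.027e-05, so N ≥ 4.15.
At 4 places the error can reach 5.55 m, but 5 places keeps it to 0.555 m.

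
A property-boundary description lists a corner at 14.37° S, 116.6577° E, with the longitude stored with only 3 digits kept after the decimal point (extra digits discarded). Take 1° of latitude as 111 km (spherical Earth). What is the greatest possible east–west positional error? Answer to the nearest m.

108 m

Truncating at 3 decimal places can drop up to a full unit in the last place, so the longitude may be off by as much as 0.001°.
One degree of longitude at 14.37° is 111000 × cos 14.37° ≈ 111000 × 0.9687 = 107527 m.
So at most 0.001° × 107527 ≈ 107.527 m east–west.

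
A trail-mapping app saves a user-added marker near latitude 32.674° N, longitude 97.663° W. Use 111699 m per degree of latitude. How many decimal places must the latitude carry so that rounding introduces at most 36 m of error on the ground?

4

One degree of latitude covers 111699 m.
Rounding to N decimal places gives at most 0.5 × 10⁻ᴺ degrees of error, i.e. 0.5 × 10⁻ᴺ × 111699 m.
Need 0.5 × 111699 × 10⁻ᴺ ≤ 36 → 10⁻ᴺ ≤ 6.446e-04, so N ≥ 3.19.
So 4 decimal places suffice (5.58 m); 3 would allow up to 55.8 m.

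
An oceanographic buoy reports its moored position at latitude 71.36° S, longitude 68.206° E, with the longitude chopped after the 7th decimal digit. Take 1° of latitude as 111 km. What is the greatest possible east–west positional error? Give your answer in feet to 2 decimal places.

Truncating at 7 decimal places can drop up to a full unit in the last place, so the longitude may be off by as much as 1e-07°.
At latitude 71.36° a degree of longitude spans 111000 m × cos 71.36° = 111000 × 0.3196 ≈ 35477.9 m.
So at most 1e-07° × 35477.9 ≈ 0.00354779 m east–west.
Converting: 0.00354779 m × 3.2808 ft/m ≈ 0.01164 ft.

0.01 feet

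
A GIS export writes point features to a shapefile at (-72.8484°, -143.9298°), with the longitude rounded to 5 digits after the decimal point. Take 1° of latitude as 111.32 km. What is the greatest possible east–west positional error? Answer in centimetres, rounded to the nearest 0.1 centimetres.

Rounding to 5 decimal places leaves the longitude within ±5e-06° of the true value.
At latitude 72.8484° a degree of longitude spans 111320 m × cos 72.8484° = 111320 × 0.2949 ≈ 32828.4 m.
So at most 5e-06° × 32828.4 ≈ 0.164142 m east–west.
That is 0.164142 m = 16.414 cm.

16.4 centimetres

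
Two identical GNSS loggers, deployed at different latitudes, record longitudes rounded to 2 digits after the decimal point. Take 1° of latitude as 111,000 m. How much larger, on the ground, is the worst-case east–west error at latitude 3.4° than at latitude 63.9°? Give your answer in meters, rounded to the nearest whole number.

310 meters

Rounding to 2 decimal places leaves the longitude within ±0.005° of the true value.
At 3.4°: 0.005° × 111000 × cos 3.4° = 0.005 × 111000 × 0.9982 ≈ 554.02 m.
At 63.9°: 0.005° × 111000 × cos 63.9° = 0.005 × 111000 × 0.4399 ≈ 244.17 m.
So the lower-latitude error exceeds the higher by 554.02 − 244.17 = 309.86 m.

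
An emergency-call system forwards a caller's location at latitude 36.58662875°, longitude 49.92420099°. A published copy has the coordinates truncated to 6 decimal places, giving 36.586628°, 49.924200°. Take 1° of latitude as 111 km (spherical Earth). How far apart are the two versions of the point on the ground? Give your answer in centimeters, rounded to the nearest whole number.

Δlat = 36.58662875 − 36.586628 = +0.00000075°; Δlon = 49.92420099 − 49.924200 = +0.00000099°.
North–south shift: 0.00000075 × 111000 = 0.08325 m.
East–west at this latitude: 0.00000099° × 111000 × cos 36.5866° ≈ 0.00000099 × 89128.2 = 0.0882369 m.
Distance: √(0.08325² + 0.0882369²) ≈ 0.121311 m.
That is 0.121311 m = 12.131 cm.

12 centimeters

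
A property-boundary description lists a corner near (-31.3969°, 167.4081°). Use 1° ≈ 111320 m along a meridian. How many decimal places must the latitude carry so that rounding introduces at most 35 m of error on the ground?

4 decimal places

One degree of latitude covers 111320 m.
Rounding to N decimal places gives at most 0.5 × 10⁻ᴺ degrees of error, i.e. 0.5 × 10⁻ᴺ × 111320 m.
Setting 55660 × 10⁻ᴺ ≤ 35 gives 10ᴺ ≥ 1590, i.e. N ≥ 3.20.
So 4 decimal places suffice (5.57 m); 3 would allow up to 55.7 m.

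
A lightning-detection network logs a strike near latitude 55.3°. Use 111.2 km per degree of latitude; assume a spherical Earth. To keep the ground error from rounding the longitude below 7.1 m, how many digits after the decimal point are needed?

4 decimal places

At 55.3° one degree of longitude covers 111200 × cos 55.3° ≈ 111200 × 0.5693 ≈ 63303.9 m.
With N decimal places the half-ulp bound is 0.5·10⁻ᴺ°, or 0.5·10⁻ᴺ × 63303.9 m on the ground.
Need 0.5 × 63303.9 × 10⁻ᴺ ≤ 7.1 → 10⁻ᴺ ≤ 2.243e-04, so N ≥ 3.65.
At 3 places the error can reach 31.7 m, but 4 places keeps it to 3.17 m.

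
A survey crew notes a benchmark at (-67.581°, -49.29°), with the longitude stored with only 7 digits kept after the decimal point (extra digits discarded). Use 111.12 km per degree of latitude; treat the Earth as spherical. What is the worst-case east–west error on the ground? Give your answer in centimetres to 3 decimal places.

0.424 centimetres

Truncating at 7 decimal places can drop up to a full unit in the last place, so the longitude may be off by as much as 1e-07°.
Parallels shrink by cos φ, so at 67.581° a degree of longitude is 111120 × 0.3814 ≈ 42378.6 m.
So at most 1e-07° × 42378.6 ≈ 0.00423786 m east–west.
That is 0.00423786 m = 0.42379 cm.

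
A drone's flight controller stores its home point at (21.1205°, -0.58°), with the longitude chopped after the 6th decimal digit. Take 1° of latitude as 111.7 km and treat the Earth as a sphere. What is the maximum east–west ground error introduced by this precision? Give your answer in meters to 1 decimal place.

Truncating at 6 decimal places can drop up to a full unit in the last place, so the longitude may be off by as much as 1e-06°.
One degree of longitude at 21.1205° is 111700 × cos 21.1205° ≈ 111700 × 0.9328 = 104197 m.
East–west error: 1e-06° × 104197 m/° ≈ 0.104197 m.

0.1 meters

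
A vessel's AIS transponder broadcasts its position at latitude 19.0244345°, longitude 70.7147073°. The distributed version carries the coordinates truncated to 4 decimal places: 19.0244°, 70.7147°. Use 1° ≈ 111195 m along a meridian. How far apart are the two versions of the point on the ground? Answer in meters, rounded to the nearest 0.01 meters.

3.91 meters

The latitude changed by +0.0000345° and the longitude by +0.0000073°.
North–south shift: 0.0000345 × 111195 = 3.83623 m.
East–west at this latitude: 0.0000073° × 111195 × cos 19.0244° ≈ 0.0000073 × 105122 = 0.767387 m.
Hypotenuse of the two orthogonal shifts: √(3.83623² + 0.767387²) = 3.91223 m.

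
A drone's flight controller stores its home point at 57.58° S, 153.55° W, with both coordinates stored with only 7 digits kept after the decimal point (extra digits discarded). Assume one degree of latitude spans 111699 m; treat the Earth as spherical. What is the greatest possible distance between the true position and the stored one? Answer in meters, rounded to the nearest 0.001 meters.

0.013 meters

Truncating at 7 decimal places can drop up to a full unit in the last place, so each coordinate may be off by as much as 1e-07°.
North–south component: 1e-07° × 111699 = 0.0111699 m.
East–west component at 57.58°: 1e-07° × 111699 × cos 57.58° ≈ 1e-07 × 59884.2 ≈ 0.00598842 m.
Worst case both components are at the extreme and orthogonal: √(0.0111699² + 0.00598842²) ≈ 0.0126739 m.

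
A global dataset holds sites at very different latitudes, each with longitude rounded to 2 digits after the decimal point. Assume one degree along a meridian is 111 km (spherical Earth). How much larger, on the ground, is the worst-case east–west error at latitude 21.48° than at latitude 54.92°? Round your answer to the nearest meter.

Rounding to 2 decimal places leaves the longitude within ±0.005° of the true value.
At 21.48°: 0.005° × 111000 × cos 21.48° = 0.005 × 111000 × 0.9305 ≈ 516.45 m.
Error at 54.92° = 0.005° × 111000 × cos 54.92° ≈ 555 × 0.5747 = 318.97 m.
Difference: 516.45 − 318.97 = 197.48 m.

197 meters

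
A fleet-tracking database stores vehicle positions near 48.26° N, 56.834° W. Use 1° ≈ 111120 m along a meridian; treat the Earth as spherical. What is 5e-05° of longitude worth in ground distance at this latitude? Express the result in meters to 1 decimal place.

3.7 meters

At 48.26° a degree of longitude is 111120 × cos 48.26° ≈ 73978.3 m, so 5e-05° corresponds to 3.69892 m.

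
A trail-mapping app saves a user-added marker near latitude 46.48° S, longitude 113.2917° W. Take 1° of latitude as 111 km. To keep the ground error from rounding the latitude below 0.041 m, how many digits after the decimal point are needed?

7

One degree of latitude covers 111000 m.
With N decimal places the half-ulp bound is 0.5·10⁻ᴺ°, or 0.5·10⁻ᴺ × 111000 m on the ground.
Need 0.5 × 111000 × 10⁻ᴺ ≤ 0.041 → 10⁻ᴺ ≤ 7.387e-07, so N ≥ 6.13.
At 6 places the error can reach 0.0555 m, but 7 places keeps it to 0.00555 m.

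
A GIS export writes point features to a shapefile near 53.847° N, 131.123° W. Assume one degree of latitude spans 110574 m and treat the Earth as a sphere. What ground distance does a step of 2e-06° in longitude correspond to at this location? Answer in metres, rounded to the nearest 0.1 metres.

2e-06° of longitude at 53.847° is 2e-06 × 110574 × cos 53.847° ≈ 2e-06 × 65232.4 = 0.130465 m.

0.1 metres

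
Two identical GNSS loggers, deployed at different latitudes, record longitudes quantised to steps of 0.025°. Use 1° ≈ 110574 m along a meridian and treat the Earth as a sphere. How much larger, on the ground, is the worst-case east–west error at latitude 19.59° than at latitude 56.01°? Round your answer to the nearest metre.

529 metres

With a 0.025° grid the true value lies within half a step, ±0.025°/2 = ±0.0125°, of the stored one.
Error at 19.59° = 0.0125° × 110574 × cos 19.59° ≈ 1382.2 × 0.9421 = 1302.2 m.
Error at 56.01° = 0.0125° × 110574 × cos 56.01° ≈ 1382.2 × 0.5590 = 772.7 m.
So the lower-latitude error exceeds the higher by 1302.2 − 772.7 = 529.47 m.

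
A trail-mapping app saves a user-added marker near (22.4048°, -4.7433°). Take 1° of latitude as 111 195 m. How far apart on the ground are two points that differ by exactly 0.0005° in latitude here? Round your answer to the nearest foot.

0.0005° × 111195 m/° = 55.5975 m.
In feet: 55.5975 m ÷ 0.3048 ≈ 182.41 ft.

182 feet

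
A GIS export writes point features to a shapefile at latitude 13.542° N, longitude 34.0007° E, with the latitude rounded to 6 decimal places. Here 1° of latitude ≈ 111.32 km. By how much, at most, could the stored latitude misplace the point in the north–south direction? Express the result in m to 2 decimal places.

0.06 m

Rounding to 6 decimal places leaves the latitude within ±5e-07° of the true value.
So the N–S error is at most 5e-07 × 111320 = 0.05566 m.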